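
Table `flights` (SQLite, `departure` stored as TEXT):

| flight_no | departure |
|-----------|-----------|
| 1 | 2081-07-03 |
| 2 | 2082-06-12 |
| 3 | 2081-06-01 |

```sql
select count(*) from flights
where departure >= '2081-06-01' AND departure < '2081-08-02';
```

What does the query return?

2

Rows in [2081-06-01, 2081-08-02): 2081-07-03, 2081-06-01 → 2 rows.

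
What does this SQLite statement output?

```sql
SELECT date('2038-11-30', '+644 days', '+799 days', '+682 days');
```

Applying '+644 days' to 2038-11-30: counting 644 days forward gives 2040-09-04.
Applying '+799 days' to 2040-09-04: counting 799 days forward gives 2042-11-12.
Applying '+682 days' to 2042-11-12: counting 682 days forward gives 2044-09-24.

2044-09-24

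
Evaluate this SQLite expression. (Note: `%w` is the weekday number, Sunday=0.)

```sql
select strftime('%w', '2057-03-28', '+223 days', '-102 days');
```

5

First apply '+223 days', '-102 days': 2057-03-28 → 2057-07-27.
2057-07-27 is a Friday; with Sunday=0 that is 5.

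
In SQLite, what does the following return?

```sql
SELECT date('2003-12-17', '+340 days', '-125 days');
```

Applying '+340 days' to 2003-12-17: counting 340 days forward gives 2004-11-21.
Applying '-125 days' to 2004-11-21: counting 125 days back gives 2004-07-19.

2004-07-19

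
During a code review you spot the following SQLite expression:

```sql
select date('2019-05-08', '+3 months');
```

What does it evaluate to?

Adding +3 months to 2019-05-08 gives 2019-08-08.

2019-08-08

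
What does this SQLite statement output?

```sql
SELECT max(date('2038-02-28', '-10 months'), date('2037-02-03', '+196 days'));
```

2037-08-18

date('2038-02-28', '-10 months') → 2037-04-28.
date('2037-02-03', '+196 days') → 2037-08-18.
Later of the two is 2037-08-18.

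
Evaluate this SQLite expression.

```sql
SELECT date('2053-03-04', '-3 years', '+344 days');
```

Adding -3 years to 2053-03-04 gives 2050-03-04.
Applying '+344 days' to 2050-03-04: counting 344 days forward gives 2051-02-11.

2051-02-11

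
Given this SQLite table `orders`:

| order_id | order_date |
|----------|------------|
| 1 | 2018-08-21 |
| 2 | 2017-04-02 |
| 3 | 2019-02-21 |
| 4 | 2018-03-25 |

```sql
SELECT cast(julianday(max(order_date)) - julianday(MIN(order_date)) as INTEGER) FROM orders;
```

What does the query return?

MIN = 2017-04-02, MAX = 2019-02-21.
28 days remain in April 2017 after the 2nd (30 − 2).
Full months from May 2017 through January 2019 contribute their day counts.
Then 21 days into February 2019.
Total: 28 + 31 + 30 + 31 + 31 + 30 + 31 + 30 + 31 + 31 + 28 + 31 + 30 + 31 + 30 + 31 + 31 + 30 + 31 + 30 + 31 + 31 + 21 = 690.

690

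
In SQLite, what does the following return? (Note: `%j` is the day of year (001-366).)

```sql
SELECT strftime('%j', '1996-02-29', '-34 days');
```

First apply '-34 days': 1996-02-29 → 1996-01-26.
Day-of-year for 1996-01-26: days since 1996-01-01 inclusive = 26, zero-padded to 026.

026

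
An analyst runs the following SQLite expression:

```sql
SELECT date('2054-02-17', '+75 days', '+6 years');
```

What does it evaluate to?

Applying '+75 days' to 2054-02-17: counting 75 days forward gives 2054-05-03.
Adding +6 years to 2054-05-03 gives 2060-05-03.

2060-05-03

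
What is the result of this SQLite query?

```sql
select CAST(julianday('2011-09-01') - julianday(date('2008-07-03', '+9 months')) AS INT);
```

881

Adding +9 months to 2008-07-03 gives 2009-04-03.
27 days remain in April 2009 after the 3rd (30 − 3).
Full months from May 2009 through August 2011 contribute their day counts.
Then 1 day into September 2011.
Total: 27 + 31 + 30 + 31 + 31 + 30 + 31 + 30 + 31 + 31 + 28 + 31 + 30 + 31 + 30 + 31 + 31 + 30 + 31 + 30 + 31 + 31 + 28 + 31 + 30 + 31 + 30 + 31 + 31 + 1 = 881.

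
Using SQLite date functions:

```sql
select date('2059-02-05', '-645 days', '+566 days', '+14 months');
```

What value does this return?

2060-01-18

Applying '-645 days' to 2059-02-05: counting 645 days back gives 2057-05-01.
Applying '+566 days' to 2057-05-01: counting 566 days forward gives 2058-11-18.
Adding +14 months to 2058-11-18 gives 2060-01-18.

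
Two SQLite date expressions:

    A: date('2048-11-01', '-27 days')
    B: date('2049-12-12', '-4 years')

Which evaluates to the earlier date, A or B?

A = 2048-10-05.
B = 2045-12-12.
B is earlier.

B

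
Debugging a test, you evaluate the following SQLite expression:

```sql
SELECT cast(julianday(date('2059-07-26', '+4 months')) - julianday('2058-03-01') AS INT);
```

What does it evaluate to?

Adding +4 months to 2059-07-26 gives 2059-11-26.
30 days remain in March 2058 after the 1st (31 − 1).
Full months from April 2058 through October 2059 contribute their day counts.
Then 26 days into November 2059.
Total: 30 + 30 + 31 + 30 + 31 + 31 + 30 + 31 + 30 + 31 + 31 + 28 + 31 + 30 + 31 + 30 + 31 + 31 + 30 + 31 + 26 = 635.

635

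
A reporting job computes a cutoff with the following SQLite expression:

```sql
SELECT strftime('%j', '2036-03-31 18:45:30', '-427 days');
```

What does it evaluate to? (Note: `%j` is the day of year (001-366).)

First apply '-427 days': 2036-03-31 18:45:30 → 2035-01-29 18:45:30.
Day-of-year for 2035-01-29: days since 2035-01-01 inclusive = 29, zero-padded to 029.

029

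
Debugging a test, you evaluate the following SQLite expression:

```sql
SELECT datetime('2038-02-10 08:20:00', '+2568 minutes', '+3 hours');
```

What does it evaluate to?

2568 minutes = 42h 48m; +2568 minutes from 2038-02-10 08:20:00 is 2038-02-12 03:08:00 (crosses midnight).
+3 hours from 2038-02-12 03:08:00 is 2038-02-12 06:08:00.

2038-02-12 06:08:00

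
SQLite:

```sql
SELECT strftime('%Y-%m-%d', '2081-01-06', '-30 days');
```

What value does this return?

First apply '-30 days': 2081-01-06 → 2080-12-07.
`%Y-%m-%d` extracts the ISO date: 2080-12-07.

2080-12-07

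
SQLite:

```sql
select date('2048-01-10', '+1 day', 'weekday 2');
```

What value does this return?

Advancing 1 more day within January lands on 2048-01-11.
`weekday 2` advances to the next Tuesday; 2048-01-11 is a Saturday, so it moves forward to 2048-01-14.

2048-01-14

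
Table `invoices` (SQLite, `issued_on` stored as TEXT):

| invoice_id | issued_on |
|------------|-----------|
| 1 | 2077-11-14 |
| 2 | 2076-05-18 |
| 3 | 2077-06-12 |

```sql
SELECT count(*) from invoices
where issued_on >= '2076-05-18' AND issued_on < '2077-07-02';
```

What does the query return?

Rows in [2076-05-18, 2077-07-02): 2076-05-18, 2077-06-12 → 2 rows.

2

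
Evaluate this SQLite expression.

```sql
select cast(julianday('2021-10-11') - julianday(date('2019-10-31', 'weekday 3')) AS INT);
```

705

`weekday 3` advances to the next Wednesday; 2019-10-31 is a Thursday, so it moves forward to 2019-11-06.
24 days remain in November 2019 after the 6th (30 − 6).
Full months from December 2019 through September 2021 contribute their day counts.
Then 11 days into October 2021.
Total: 24 + 31 + 31 + 29 + 31 + 30 + 31 + 30 + 31 + 31 + 30 + 31 + 30 + 31 + 31 + 28 + 31 + 30 + 31 + 30 + 31 + 31 + 30 + 11 = 705.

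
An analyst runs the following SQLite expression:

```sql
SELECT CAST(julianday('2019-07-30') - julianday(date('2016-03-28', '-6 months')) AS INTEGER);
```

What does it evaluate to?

Adding -6 months to 2016-03-28 gives 2015-09-28.
2 days remain in September 2015 after the 28th (30 − 28).
Full months from October 2015 through June 2019 contribute their day counts.
Then 30 days into July 2019.
Total: 2 + 31 + 30 + 31 + 31 + 29 + 31 + 30 + 31 + 30 + 31 + 31 + 30 + 31 + 30 + 31 + 31 + 28 + 31 + 30 + 31 + 30 + 31 + 31 + 30 + 31 + 30 + 31 + 31 + 28 + 31 + 30 + 31 + 30 + 31 + 31 + 30 + 31 + 30 + 31 + 31 + 28 + 31 + 30 + 31 + 30 + 30 = 1401.

1401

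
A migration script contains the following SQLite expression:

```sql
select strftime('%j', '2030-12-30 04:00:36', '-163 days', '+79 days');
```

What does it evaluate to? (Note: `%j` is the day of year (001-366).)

First apply '-163 days', '+79 days': 2030-12-30 04:00:36 → 2030-10-07 04:00:36.
Day-of-year for 2030-10-07: days since 2030-01-01 inclusive = 280, zero-padded to 280.

280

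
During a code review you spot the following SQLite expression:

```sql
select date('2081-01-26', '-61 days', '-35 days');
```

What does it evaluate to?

Applying '-61 days' to 2081-01-26: counting 61 days back gives 2080-11-26.
Going back 26 days from 2080-11-26 reaches 2080-10-31 (last day of October, 31 days).
Going back 9 days within October lands on 2080-10-22.

2080-10-22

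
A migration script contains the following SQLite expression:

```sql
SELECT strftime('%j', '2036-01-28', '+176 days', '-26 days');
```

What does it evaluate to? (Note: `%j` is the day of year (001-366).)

178

First apply '+176 days', '-26 days': 2036-01-28 → 2036-06-26.
Day-of-year for 2036-06-26: days since 2036-01-01 inclusive = 178, zero-padded to 178.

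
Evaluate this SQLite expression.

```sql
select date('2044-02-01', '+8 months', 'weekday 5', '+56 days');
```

2044-12-02

Adding +8 months to 2044-02-01 gives 2044-10-01.
`weekday 5` advances to the next Friday; 2044-10-01 is a Saturday, so it moves forward to 2044-10-07.
Applying '+56 days' to 2044-10-07: counting 56 days forward gives 2044-12-02.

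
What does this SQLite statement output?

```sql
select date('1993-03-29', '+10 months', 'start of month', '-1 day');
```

Adding +10 months to 1993-03-29 gives 1994-01-29.
`start of month` rewinds 1994-01-29 to 1994-01-01.
Going back 1 day from 1994-01-01 reaches 1993-12-31 (last day of December, 31 days).

1993-12-31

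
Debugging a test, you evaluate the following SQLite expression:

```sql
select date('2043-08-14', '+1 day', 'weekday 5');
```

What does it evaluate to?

2043-08-21

Advancing 1 more day within August lands on 2043-08-15.
`weekday 5` advances to the next Friday; 2043-08-15 is a Saturday, so it moves forward to 2043-08-21.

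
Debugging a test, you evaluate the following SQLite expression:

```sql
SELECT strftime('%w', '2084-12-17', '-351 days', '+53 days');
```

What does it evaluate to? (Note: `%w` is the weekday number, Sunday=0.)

3

First apply '-351 days', '+53 days': 2084-12-17 → 2084-02-23.
2084-02-23 is a Wednesday; with Sunday=0 that is 3.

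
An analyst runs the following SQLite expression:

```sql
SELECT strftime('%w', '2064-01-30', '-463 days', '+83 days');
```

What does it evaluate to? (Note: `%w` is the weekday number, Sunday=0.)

1

First apply '-463 days', '+83 days': 2064-01-30 → 2063-01-15.
2063-01-15 is a Monday; with Sunday=0 that is 1.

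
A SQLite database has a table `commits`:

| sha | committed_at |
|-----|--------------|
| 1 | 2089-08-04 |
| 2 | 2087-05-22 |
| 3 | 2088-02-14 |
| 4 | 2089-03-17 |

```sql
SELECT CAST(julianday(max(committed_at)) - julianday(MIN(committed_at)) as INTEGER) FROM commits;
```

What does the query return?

MIN = 2087-05-22, MAX = 2089-08-04.
9 days remain in May 2087 after the 22nd (31 − 22).
Full months from June 2087 through July 2089 contribute their day counts.
Then 4 days into August 2089.
Total: 9 + 30 + 31 + 31 + 30 + 31 + 30 + 31 + 31 + 29 + 31 + 30 + 31 + 30 + 31 + 31 + 30 + 31 + 30 + 31 + 31 + 28 + 31 + 30 + 31 + 30 + 31 + 4 = 805.

805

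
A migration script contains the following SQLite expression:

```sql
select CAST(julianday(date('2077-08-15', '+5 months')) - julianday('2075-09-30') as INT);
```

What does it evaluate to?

838

Adding +5 months to 2077-08-15 gives 2078-01-15.
0 days remain in September 2075 after the 30th (30 − 30).
Full months from October 2075 through December 2077 contribute their day counts.
Then 15 days into January 2078.
Total: 0 + 31 + 30 + 31 + 31 + 29 + 31 + 30 + 31 + 30 + 31 + 31 + 30 + 31 + 30 + 31 + 31 + 28 + 31 + 30 + 31 + 30 + 31 + 31 + 30 + 31 + 30 + 31 + 15 = 838.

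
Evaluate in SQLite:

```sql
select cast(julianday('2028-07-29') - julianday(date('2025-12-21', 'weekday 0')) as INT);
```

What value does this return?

951

`weekday 0` advances to the next Sunday; 2025-12-21 is already a Sunday, so it stays at 2025-12-21.
10 days remain in December 2025 after the 21st (31 − 21).
Full months from January 2026 through June 2028 contribute their day counts.
Then 29 days into July 2028.
Total: 10 + 31 + 28 + 31 + 30 + 31 + 30 + 31 + 31 + 30 + 31 + 30 + 31 + 31 + 28 + 31 + 30 + 31 + 30 + 31 + 31 + 30 + 31 + 30 + 31 + 31 + 29 + 31 + 30 + 31 + 30 + 29 = 951.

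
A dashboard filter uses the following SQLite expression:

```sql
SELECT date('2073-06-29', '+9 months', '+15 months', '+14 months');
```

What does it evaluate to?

Adding +9 months to 2073-06-29 gives 2074-03-29.
Adding +15 months to 2074-03-29 gives 2075-06-29.
Adding +14 months to 2075-06-29 gives 2076-08-29.

2076-08-29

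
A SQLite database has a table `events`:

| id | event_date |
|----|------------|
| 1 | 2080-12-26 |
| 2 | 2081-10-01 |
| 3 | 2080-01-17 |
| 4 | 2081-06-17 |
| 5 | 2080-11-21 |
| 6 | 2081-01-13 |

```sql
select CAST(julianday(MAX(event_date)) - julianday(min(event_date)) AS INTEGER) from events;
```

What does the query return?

623

MIN = 2080-01-17, MAX = 2081-10-01.
14 days remain in January 2080 after the 17th (31 − 17).
Full months from February 2080 through September 2081 contribute their day counts.
Then 1 day into October 2081.
Total: 14 + 29 + 31 + 30 + 31 + 30 + 31 + 31 + 30 + 31 + 30 + 31 + 31 + 28 + 31 + 30 + 31 + 30 + 31 + 31 + 30 + 1 = 623.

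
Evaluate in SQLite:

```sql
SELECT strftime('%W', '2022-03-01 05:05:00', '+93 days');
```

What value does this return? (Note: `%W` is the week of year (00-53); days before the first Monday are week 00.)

First apply '+93 days': 2022-03-01 05:05:00 → 2022-06-02 05:05:00.
2022-06-02 is a Thursday. SQLite's %W counts Mondays since the year started; the result is 22.

22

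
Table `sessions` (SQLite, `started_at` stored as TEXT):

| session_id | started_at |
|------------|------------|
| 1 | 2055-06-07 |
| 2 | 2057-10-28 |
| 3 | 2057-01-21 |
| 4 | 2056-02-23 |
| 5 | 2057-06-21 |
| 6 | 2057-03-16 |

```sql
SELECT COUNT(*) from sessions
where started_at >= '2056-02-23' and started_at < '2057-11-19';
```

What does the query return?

Rows in [2056-02-23, 2057-11-19): 2057-10-28, 2057-01-21, 2056-02-23, 2057-06-21, 2057-03-16 → 5 rows.

5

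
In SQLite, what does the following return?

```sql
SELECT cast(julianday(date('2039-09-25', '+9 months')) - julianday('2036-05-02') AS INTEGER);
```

Adding +9 months to 2039-09-25 gives 2040-06-25.
29 days remain in May 2036 after the 2nd (31 − 2).
Full months from June 2036 through May 2040 contribute their day counts.
Then 25 days into June 2040.
Total: 29 + 30 + 31 + 31 + 30 + 31 + 30 + 31 + 31 + 28 + 31 + 30 + 31 + 30 + 31 + 31 + 30 + 31 + 30 + 31 + 31 + 28 + 31 + 30 + 31 + 30 + 31 + 31 + 30 + 31 + 30 + 31 + 31 + 28 + 31 + 30 + 31 + 30 + 31 + 31 + 30 + 31 + 30 + 31 + 31 + 29 + 31 + 30 + 31 + 25 = 1515.

1515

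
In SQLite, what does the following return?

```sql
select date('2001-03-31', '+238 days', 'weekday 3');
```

Applying '+238 days' to 2001-03-31: counting 238 days forward gives 2001-11-24.
`weekday 3` advances to the next Wednesday; 2001-11-24 is a Saturday, so it moves forward to 2001-11-28.

2001-11-28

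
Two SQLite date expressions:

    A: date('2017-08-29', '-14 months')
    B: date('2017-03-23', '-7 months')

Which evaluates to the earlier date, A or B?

A

A = 2016-06-29.
B = 2016-08-23.
A is earlier.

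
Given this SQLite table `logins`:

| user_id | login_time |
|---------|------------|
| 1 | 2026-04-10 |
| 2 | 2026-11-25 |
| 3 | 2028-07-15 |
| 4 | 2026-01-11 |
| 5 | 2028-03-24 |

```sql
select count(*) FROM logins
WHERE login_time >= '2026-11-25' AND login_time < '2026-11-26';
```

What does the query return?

1

Rows in [2026-11-25, 2026-11-26): 2026-11-25 → 1 row.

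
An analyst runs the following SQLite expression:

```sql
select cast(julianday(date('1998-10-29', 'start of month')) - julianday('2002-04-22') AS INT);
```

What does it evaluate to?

-1299

`start of month` rewinds 1998-10-29 to 1998-10-01.
30 days remain in October 1998 after the 1st (31 − 1).
Full months from November 1998 through March 2002 contribute their day counts.
Then 22 days into April 2002.
Total: 30 + 30 + 31 + 31 + 28 + 31 + 30 + 31 + 30 + 31 + 31 + 30 + 31 + 30 + 31 + 31 + 29 + 31 + 30 + 31 + 30 + 31 + 31 + 30 + 31 + 30 + 31 + 31 + 28 + 31 + 30 + 31 + 30 + 31 + 31 + 30 + 31 + 30 + 31 + 31 + 28 + 31 + 22 = 1299.
The subtraction is earlier − later, so the result is −1299 → -1299.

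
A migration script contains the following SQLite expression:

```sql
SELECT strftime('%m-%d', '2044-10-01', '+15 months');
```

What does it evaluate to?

01-01

First apply '+15 months': 2044-10-01 → 2046-01-01.
`%m-%d` extracts the month-day: 01-01.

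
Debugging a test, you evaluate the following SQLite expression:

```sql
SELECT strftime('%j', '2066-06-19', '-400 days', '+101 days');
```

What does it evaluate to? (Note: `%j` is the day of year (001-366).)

First apply '-400 days', '+101 days': 2066-06-19 → 2065-08-24.
Day-of-year for 2065-08-24: days since 2065-01-01 inclusive = 236, zero-padded to 236.

236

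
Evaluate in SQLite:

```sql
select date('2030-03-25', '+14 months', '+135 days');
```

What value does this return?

Adding +14 months to 2030-03-25 gives 2031-05-25.
Applying '+135 days' to 2031-05-25: counting 135 days forward gives 2031-10-07.

2031-10-07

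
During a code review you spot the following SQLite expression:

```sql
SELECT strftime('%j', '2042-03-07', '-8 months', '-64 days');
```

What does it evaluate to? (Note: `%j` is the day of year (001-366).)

First apply '-8 months', '-64 days': 2042-03-07 → 2041-05-04.
Day-of-year for 2041-05-04: days since 2041-01-01 inclusive = 124, zero-padded to 124.

124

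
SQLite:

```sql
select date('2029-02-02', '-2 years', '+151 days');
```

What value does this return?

2027-07-03

Adding -2 years to 2029-02-02 gives 2027-02-02.
Applying '+151 days' to 2027-02-02: counting 151 days forward gives 2027-07-03.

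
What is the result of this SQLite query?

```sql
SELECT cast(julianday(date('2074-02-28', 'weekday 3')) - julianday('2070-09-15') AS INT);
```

1262

`weekday 3` advances to the next Wednesday; 2074-02-28 is already a Wednesday, so it stays at 2074-02-28.
15 days remain in September 2070 after the 15th (30 − 15).
Full months from October 2070 through January 2074 contribute their day counts.
Then 28 days into February 2074.
Total: 15 + 31 + 30 + 31 + 31 + 28 + 31 + 30 + 31 + 30 + 31 + 31 + 30 + 31 + 30 + 31 + 31 + 29 + 31 + 30 + 31 + 30 + 31 + 31 + 30 + 31 + 30 + 31 + 31 + 28 + 31 + 30 + 31 + 30 + 31 + 31 + 30 + 31 + 30 + 31 + 31 + 28 = 1262.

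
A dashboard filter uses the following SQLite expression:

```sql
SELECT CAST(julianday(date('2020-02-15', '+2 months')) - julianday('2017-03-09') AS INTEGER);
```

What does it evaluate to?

Adding +2 months to 2020-02-15 gives 2020-04-15.
22 days remain in March 2017 after the 9th (31 − 9).
Full months from April 2017 through March 2020 contribute their day counts.
Then 15 days into April 2020.
Total: 22 + 30 + 31 + 30 + 31 + 31 + 30 + 31 + 30 + 31 + 31 + 28 + 31 + 30 + 31 + 30 + 31 + 31 + 30 + 31 + 30 + 31 + 31 + 28 + 31 + 30 + 31 + 30 + 31 + 31 + 30 + 31 + 30 + 31 + 31 + 29 + 31 + 15 = 1133.

1133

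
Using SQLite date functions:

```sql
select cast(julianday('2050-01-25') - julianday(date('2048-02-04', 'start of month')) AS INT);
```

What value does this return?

724

`start of month` rewinds 2048-02-04 to 2048-02-01.
28 days remain in February 2048 after the 1st (29 − 1).
Full months from March 2048 through December 2049 contribute their day counts.
Then 25 days into January 2050.
Total: 28 + 31 + 30 + 31 + 30 + 31 + 31 + 30 + 31 + 30 + 31 + 31 + 28 + 31 + 30 + 31 + 30 + 31 + 31 + 30 + 31 + 30 + 31 + 25 = 724.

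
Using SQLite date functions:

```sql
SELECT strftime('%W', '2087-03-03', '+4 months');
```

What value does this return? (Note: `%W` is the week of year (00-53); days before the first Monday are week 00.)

26

First apply '+4 months': 2087-03-03 → 2087-07-03.
2087-07-03 is a Thursday. SQLite's %W counts Mondays since the year started; the result is 26.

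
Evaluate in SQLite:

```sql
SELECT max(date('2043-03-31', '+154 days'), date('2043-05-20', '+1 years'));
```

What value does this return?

date('2043-03-31', '+154 days') → 2043-09-01.
date('2043-05-20', '+1 years') → 2044-05-20.
Later of the two is 2044-05-20.

2044-05-20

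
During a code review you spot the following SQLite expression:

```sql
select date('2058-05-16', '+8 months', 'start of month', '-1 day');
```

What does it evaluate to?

Adding +8 months to 2058-05-16 gives 2059-01-16.
`start of month` rewinds 2059-01-16 to 2059-01-01.
Going back 1 day from 2059-01-01 reaches 2058-12-31 (last day of December, 31 days).

2058-12-31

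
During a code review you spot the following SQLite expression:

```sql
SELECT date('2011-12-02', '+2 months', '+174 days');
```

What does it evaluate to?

2012-07-25

Adding +2 months to 2011-12-02 gives 2012-02-02.
Applying '+174 days' to 2012-02-02: counting 174 days forward gives 2012-07-25.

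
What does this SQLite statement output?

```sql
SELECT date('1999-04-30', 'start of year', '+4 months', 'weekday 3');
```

`start of year` rewinds 1999-04-30 to 1999-01-01.
Adding +4 months to 1999-01-01 gives 1999-05-01.
`weekday 3` advances to the next Wednesday; 1999-05-01 is a Saturday, so it moves forward to 1999-05-05.

1999-05-05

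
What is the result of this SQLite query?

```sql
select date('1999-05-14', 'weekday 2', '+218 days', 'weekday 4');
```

1999-12-23

`weekday 2` advances to the next Tuesday; 1999-05-14 is a Friday, so it moves forward to 1999-05-18.
Applying '+218 days' to 1999-05-18: counting 218 days forward gives 1999-12-22.
`weekday 4` advances to the next Thursday; 1999-12-22 is a Wednesday, so it moves forward to 1999-12-23.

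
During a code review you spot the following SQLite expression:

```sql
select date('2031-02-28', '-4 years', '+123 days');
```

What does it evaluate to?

Adding -4 years to 2031-02-28 gives 2027-02-28.
Applying '+123 days' to 2027-02-28: counting 123 days forward gives 2027-07-01.

2027-07-01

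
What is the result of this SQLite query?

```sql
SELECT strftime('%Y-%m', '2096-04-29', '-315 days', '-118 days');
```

First apply '-315 days', '-118 days': 2096-04-29 → 2095-02-21.
`%Y-%m` extracts the year-month: 2095-02.

2095-02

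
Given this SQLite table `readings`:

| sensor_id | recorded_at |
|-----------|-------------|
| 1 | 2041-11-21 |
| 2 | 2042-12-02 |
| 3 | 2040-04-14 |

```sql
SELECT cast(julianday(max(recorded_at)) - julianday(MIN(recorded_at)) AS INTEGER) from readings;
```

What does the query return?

MIN = 2040-04-14, MAX = 2042-12-02.
16 days remain in April 2040 after the 14th (30 − 14).
Full months from May 2040 through November 2042 contribute their day counts.
Then 2 days into December 2042.
Total: 16 + 31 + 30 + 31 + 31 + 30 + 31 + 30 + 31 + 31 + 28 + 31 + 30 + 31 + 30 + 31 + 31 + 30 + 31 + 30 + 31 + 31 + 28 + 31 + 30 + 31 + 30 + 31 + 31 + 30 + 31 + 30 + 2 = 962.

962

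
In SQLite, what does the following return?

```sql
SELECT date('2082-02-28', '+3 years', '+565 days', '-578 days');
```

2085-02-15

Adding +3 years to 2082-02-28 gives 2085-02-28.
Applying '+565 days' to 2085-02-28: counting 565 days forward gives 2086-09-16.
Applying '-578 days' to 2086-09-16: counting 578 days back gives 2085-02-15.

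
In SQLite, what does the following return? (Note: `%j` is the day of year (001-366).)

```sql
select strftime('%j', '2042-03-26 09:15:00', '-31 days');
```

054

First apply '-31 days': 2042-03-26 09:15:00 → 2042-02-23 09:15:00.
Day-of-year for 2042-02-23: days since 2042-01-01 inclusive = 54, zero-padded to 054.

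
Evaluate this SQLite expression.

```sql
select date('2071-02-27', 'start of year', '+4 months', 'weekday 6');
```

2071-05-02

`start of year` rewinds 2071-02-27 to 2071-01-01.
Adding +4 months to 2071-01-01 gives 2071-05-01.
`weekday 6` advances to the next Saturday; 2071-05-01 is a Friday, so it moves forward to 2071-05-02.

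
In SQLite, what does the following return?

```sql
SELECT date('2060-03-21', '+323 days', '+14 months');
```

2062-04-07

Applying '+323 days' to 2060-03-21: counting 323 days forward gives 2061-02-07.
Adding +14 months to 2061-02-07 gives 2062-04-07.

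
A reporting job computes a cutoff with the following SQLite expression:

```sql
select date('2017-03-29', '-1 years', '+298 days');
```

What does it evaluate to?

Adding -1 year to 2017-03-29 gives 2016-03-29.
Applying '+298 days' to 2016-03-29: counting 298 days forward gives 2017-01-21.

2017-01-21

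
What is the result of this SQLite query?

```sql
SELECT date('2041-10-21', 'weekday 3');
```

2041-10-23

`weekday 3` advances to the next Wednesday; 2041-10-21 is a Monday, so it moves forward to 2041-10-23.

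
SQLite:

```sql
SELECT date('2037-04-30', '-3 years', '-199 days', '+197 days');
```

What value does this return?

Adding -3 years to 2037-04-30 gives 2034-04-30.
Applying '-199 days' to 2034-04-30: counting 199 days back gives 2033-10-13.
Applying '+197 days' to 2033-10-13: counting 197 days forward gives 2034-04-28.

2034-04-28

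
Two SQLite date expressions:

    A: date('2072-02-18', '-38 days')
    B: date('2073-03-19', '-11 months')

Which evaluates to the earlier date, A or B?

A

A = 2072-01-11.
B = 2072-04-19.
A is earlier.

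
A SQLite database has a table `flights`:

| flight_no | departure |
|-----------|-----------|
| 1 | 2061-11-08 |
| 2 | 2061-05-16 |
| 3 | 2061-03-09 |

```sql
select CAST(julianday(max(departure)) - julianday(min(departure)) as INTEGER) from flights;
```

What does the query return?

MIN = 2061-03-09, MAX = 2061-11-08.
22 days remain in March 2061 after the 9th (31 − 9).
Full months from April 2061 through October 2061 contribute their day counts.
Then 8 days into November 2061.
Total: 22 + 30 + 31 + 30 + 31 + 31 + 30 + 31 + 8 = 244.

244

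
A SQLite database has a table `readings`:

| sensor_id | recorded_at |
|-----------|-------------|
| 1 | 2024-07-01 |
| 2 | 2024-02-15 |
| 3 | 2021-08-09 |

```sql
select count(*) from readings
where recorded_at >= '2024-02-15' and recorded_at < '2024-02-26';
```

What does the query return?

1

Rows in [2024-02-15, 2024-02-26): 2024-02-15 → 1 row.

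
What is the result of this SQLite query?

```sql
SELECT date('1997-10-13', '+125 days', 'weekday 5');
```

1998-02-20

Applying '+125 days' to 1997-10-13: counting 125 days forward gives 1998-02-15.
`weekday 5` advances to the next Friday; 1998-02-15 is a Sunday, so it moves forward to 1998-02-20.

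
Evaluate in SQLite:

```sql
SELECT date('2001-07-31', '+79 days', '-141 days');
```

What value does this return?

Applying '+79 days' to 2001-07-31: counting 79 days forward gives 2001-10-18.
Applying '-141 days' to 2001-10-18: counting 141 days back gives 2001-05-30.

2001-05-30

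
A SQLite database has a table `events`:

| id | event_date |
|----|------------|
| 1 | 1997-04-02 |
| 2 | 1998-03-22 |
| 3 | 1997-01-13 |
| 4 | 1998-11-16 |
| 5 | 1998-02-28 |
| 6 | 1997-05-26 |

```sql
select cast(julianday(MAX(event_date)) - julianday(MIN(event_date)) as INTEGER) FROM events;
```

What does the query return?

MIN = 1997-01-13, MAX = 1998-11-16.
18 days remain in January 1997 after the 13th (31 − 13).
Full months from February 1997 through October 1998 contribute their day counts.
Then 16 days into November 1998.
Total: 18 + 28 + 31 + 30 + 31 + 30 + 31 + 31 + 30 + 31 + 30 + 31 + 31 + 28 + 31 + 30 + 31 + 30 + 31 + 31 + 30 + 31 + 16 = 672.

672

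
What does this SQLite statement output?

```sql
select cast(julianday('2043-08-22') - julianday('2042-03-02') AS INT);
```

29 days remain in March 2042 after the 2nd (31 − 2).
Full months from April 2042 through July 2043 contribute their day counts.
Then 22 days into August 2043.
Total: 29 + 30 + 31 + 30 + 31 + 31 + 30 + 31 + 30 + 31 + 31 + 28 + 31 + 30 + 31 + 30 + 31 + 22 = 538.

538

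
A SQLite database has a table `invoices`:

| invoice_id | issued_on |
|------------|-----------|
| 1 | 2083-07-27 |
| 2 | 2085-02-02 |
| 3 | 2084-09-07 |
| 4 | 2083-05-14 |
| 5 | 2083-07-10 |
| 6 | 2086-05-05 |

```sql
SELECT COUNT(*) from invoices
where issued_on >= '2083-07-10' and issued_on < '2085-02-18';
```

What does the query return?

Rows in [2083-07-10, 2085-02-18): 2083-07-27, 2085-02-02, 2084-09-07, 2083-07-10 → 4 rows.

4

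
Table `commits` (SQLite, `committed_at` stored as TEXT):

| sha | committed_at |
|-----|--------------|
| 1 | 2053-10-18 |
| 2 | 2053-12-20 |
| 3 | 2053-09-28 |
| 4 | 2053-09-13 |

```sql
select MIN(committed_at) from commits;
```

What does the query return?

2053-09-13

MIN over {2053-09-13, 2053-09-28, 2053-10-18, 2053-12-20}.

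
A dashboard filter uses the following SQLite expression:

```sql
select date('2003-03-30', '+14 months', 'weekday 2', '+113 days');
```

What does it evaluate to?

2004-09-22

Adding +14 months to 2003-03-30 gives 2004-05-30.
`weekday 2` advances to the next Tuesday; 2004-05-30 is a Sunday, so it moves forward to 2004-06-01.
Applying '+113 days' to 2004-06-01: counting 113 days forward gives 2004-09-22.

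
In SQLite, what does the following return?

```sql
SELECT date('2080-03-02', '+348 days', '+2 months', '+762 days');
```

Applying '+348 days' to 2080-03-02: counting 348 days forward gives 2081-02-13.
Adding +2 months to 2081-02-13 gives 2081-04-13.
Applying '+762 days' to 2081-04-13: counting 762 days forward gives 2083-05-15.

2083-05-15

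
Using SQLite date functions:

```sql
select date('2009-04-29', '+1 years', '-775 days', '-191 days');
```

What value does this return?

Adding +1 year to 2009-04-29 gives 2010-04-29.
Applying '-775 days' to 2010-04-29: counting 775 days back gives 2008-03-15.
Applying '-191 days' to 2008-03-15: counting 191 days back gives 2007-09-06.

2007-09-06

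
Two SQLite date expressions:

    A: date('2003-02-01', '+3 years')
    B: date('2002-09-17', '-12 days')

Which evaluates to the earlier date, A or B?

B

A = 2006-02-01.
B = 2002-09-05.
B is earlier.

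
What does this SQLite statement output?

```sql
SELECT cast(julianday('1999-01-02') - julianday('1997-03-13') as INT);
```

18 days remain in March 1997 after the 13th (31 − 13).
Full months from April 1997 through December 1998 contribute their day counts.
Then 2 days into January 1999.
Total: 18 + 30 + 31 + 30 + 31 + 31 + 30 + 31 + 30 + 31 + 31 + 28 + 31 + 30 + 31 + 30 + 31 + 31 + 30 + 31 + 30 + 31 + 2 = 660.

660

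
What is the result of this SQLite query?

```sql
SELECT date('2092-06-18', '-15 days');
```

Going back 15 days within June lands on 2092-06-03.

2092-06-03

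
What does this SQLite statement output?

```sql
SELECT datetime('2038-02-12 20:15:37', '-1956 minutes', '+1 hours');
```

1956 minutes = 32h 36m; -1956 minutes from 2038-02-12 20:15:37 is 2038-02-11 11:39:37 (crosses midnight).
+1 hours from 2038-02-11 11:39:37 is 2038-02-11 12:39:37.

2038-02-11 12:39:37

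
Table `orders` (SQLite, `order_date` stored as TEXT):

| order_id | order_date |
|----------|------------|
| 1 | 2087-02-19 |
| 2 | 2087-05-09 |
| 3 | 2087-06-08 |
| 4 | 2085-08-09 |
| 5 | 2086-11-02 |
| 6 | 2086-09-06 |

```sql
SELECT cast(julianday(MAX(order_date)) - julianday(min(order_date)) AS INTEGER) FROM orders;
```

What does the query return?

MIN = 2085-08-09, MAX = 2087-06-08.
22 days remain in August 2085 after the 9th (31 − 9).
Full months from September 2085 through May 2087 contribute their day counts.
Then 8 days into June 2087.
Total: 22 + 30 + 31 + 30 + 31 + 31 + 28 + 31 + 30 + 31 + 30 + 31 + 31 + 30 + 31 + 30 + 31 + 31 + 28 + 31 + 30 + 31 + 8 = 668.

668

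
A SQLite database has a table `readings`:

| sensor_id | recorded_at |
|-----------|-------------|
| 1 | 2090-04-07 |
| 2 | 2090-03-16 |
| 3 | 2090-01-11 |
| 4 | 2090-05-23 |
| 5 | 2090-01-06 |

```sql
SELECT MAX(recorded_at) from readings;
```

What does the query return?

MAX over {2090-01-06, 2090-01-11, 2090-03-16, 2090-04-07, 2090-05-23}.

2090-05-23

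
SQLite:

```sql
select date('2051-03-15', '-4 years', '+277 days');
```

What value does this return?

2047-12-17

Adding -4 years to 2051-03-15 gives 2047-03-15.
Applying '+277 days' to 2047-03-15: counting 277 days forward gives 2047-12-17.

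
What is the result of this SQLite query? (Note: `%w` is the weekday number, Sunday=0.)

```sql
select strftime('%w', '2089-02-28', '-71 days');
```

0

First apply '-71 days': 2089-02-28 → 2088-12-19.
2088-12-19 is a Sunday; with Sunday=0 that is 0.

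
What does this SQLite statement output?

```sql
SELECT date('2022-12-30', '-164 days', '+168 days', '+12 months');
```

2024-01-03

Applying '-164 days' to 2022-12-30: counting 164 days back gives 2022-07-19.
Applying '+168 days' to 2022-07-19: counting 168 days forward gives 2023-01-03.
Adding +12 months to 2023-01-03 gives 2024-01-03.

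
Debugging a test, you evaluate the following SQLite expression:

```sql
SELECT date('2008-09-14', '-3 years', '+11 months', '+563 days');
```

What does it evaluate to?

Adding -3 years to 2008-09-14 gives 2005-09-14.
Adding +11 months to 2005-09-14 gives 2006-08-14.
Applying '+563 days' to 2006-08-14: counting 563 days forward gives 2008-02-28.

2008-02-28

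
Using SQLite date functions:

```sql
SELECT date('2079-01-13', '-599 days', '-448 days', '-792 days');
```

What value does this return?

Applying '-599 days' to 2079-01-13: counting 599 days back gives 2077-05-24.
Applying '-448 days' to 2077-05-24: counting 448 days back gives 2076-03-02.
Applying '-792 days' to 2076-03-02: counting 792 days back gives 2073-12-31.

2073-12-31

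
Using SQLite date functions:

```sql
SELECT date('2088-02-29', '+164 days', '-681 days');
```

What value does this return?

2086-09-30

Applying '+164 days' to 2088-02-29: counting 164 days forward gives 2088-08-11.
Applying '-681 days' to 2088-08-11: counting 681 days back gives 2086-09-30.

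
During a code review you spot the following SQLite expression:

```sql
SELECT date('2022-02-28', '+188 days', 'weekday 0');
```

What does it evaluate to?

Applying '+188 days' to 2022-02-28: counting 188 days forward gives 2022-09-04.
`weekday 0` advances to the next Sunday; 2022-09-04 is already a Sunday, so it stays at 2022-09-04.

2022-09-04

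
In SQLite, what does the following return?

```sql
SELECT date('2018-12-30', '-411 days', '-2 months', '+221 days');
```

2018-04-23

Applying '-411 days' to 2018-12-30: counting 411 days back gives 2017-11-14.
Adding -2 months to 2017-11-14 gives 2017-09-14.
Applying '+221 days' to 2017-09-14: counting 221 days forward gives 2018-04-23.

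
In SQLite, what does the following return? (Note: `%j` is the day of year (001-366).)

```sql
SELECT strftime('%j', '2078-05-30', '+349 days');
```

134

First apply '+349 days': 2078-05-30 → 2079-05-14.
Day-of-year for 2079-05-14: days since 2079-01-01 inclusive = 134, zero-padded to 134.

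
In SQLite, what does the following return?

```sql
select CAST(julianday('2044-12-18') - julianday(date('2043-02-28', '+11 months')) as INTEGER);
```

325

Adding +11 months to 2043-02-28 gives 2044-01-28.
3 days remain in January 2044 after the 28th (31 − 28).
Full months from February 2044 through November 2044 contribute their day counts.
Then 18 days into December 2044.
Total: 3 + 29 + 31 + 30 + 31 + 30 + 31 + 31 + 30 + 31 + 30 + 18 = 325.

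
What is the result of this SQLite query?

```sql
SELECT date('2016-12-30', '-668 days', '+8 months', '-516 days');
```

2014-06-05

Applying '-668 days' to 2016-12-30: counting 668 days back gives 2015-03-03.
Adding +8 months to 2015-03-03 gives 2015-11-03.
Applying '-516 days' to 2015-11-03: counting 516 days back gives 2014-06-05.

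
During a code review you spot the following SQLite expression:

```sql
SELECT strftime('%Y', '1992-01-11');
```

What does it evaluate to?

1992

`%Y` extracts the 4-digit year: 1992.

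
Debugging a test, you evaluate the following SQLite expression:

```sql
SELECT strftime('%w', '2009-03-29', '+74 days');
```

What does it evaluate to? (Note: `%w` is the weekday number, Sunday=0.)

First apply '+74 days': 2009-03-29 → 2009-06-11.
2009-06-11 is a Thursday; with Sunday=0 that is 4.

4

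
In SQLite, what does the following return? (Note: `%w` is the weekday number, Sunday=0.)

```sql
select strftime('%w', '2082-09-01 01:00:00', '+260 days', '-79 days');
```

First apply '+260 days', '-79 days': 2082-09-01 01:00:00 → 2083-03-01 01:00:00.
2083-03-01 is a Monday; with Sunday=0 that is 1.

1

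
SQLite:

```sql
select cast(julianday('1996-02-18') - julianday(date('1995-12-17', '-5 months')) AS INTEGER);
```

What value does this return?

Adding -5 months to 1995-12-17 gives 1995-07-17.
14 days remain in July 1995 after the 17th (31 − 17).
Full months from August 1995 through January 1996 contribute their day counts.
Then 18 days into February 1996.
Total: 14 + 31 + 30 + 31 + 30 + 31 + 31 + 18 = 216.

216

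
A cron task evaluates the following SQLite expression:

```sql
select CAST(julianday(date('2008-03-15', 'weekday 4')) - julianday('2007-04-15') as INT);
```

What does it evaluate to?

`weekday 4` advances to the next Thursday; 2008-03-15 is a Saturday, so it moves forward to 2008-03-20.
15 days remain in April 2007 after the 15th (30 − 15).
Full months from May 2007 through February 2008 contribute their day counts.
Then 20 days into March 2008.
Total: 15 + 31 + 30 + 31 + 31 + 30 + 31 + 30 + 31 + 31 + 29 + 20 = 340.

340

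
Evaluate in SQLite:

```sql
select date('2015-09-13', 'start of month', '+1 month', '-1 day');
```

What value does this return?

2015-09-30

`start of month` rewinds 2015-09-13 to 2015-09-01.
Adding +1 month to 2015-09-01 gives 2015-10-01.
Going back 1 day from 2015-10-01 reaches 2015-09-30 (last day of September, 30 days).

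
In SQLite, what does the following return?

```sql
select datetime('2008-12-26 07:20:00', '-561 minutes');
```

561 minutes = 9h 21m; -561 minutes from 2008-12-26 07:20:00 is 2008-12-25 21:59:00 (crosses midnight).

2008-12-25 21:59:00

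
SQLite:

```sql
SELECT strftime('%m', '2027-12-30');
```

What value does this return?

12

`%m` extracts the 2-digit month (01-12): 12.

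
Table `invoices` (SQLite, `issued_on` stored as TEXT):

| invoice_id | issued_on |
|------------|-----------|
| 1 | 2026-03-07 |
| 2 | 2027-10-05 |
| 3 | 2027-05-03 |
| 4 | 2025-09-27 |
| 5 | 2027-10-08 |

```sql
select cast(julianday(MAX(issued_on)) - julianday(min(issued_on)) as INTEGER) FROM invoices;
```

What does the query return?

741

MIN = 2025-09-27, MAX = 2027-10-08.
3 days remain in September 2025 after the 27th (30 − 27).
Full months from October 2025 through September 2027 contribute their day counts.
Then 8 days into October 2027.
Total: 3 + 31 + 30 + 31 + 31 + 28 + 31 + 30 + 31 + 30 + 31 + 31 + 30 + 31 + 30 + 31 + 31 + 28 + 31 + 30 + 31 + 30 + 31 + 31 + 30 + 8 = 741.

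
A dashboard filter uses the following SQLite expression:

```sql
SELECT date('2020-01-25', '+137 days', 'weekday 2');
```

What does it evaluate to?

2020-06-16

Applying '+137 days' to 2020-01-25: counting 137 days forward gives 2020-06-10.
`weekday 2` advances to the next Tuesday; 2020-06-10 is a Wednesday, so it moves forward to 2020-06-16.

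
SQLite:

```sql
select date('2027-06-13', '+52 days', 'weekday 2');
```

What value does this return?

Applying '+52 days' to 2027-06-13: counting 52 days forward gives 2027-08-04.
`weekday 2` advances to the next Tuesday; 2027-08-04 is a Wednesday, so it moves forward to 2027-08-10.

2027-08-10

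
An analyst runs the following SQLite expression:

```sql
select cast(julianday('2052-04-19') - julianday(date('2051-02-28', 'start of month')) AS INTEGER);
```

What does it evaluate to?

`start of month` rewinds 2051-02-28 to 2051-02-01.
27 days remain in February 2051 after the 1st (28 − 1).
Full months from March 2051 through March 2052 contribute their day counts.
Then 19 days into April 2052.
Total: 27 + 31 + 30 + 31 + 30 + 31 + 31 + 30 + 31 + 30 + 31 + 31 + 29 + 31 + 19 = 443.

443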